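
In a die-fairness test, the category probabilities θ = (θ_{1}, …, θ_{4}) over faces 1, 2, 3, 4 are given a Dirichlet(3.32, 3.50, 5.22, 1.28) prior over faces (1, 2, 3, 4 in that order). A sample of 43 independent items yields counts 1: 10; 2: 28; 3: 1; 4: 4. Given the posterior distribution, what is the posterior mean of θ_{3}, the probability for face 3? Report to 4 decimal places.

0.1104

The Dirichlet prior is conjugate to the Multinomial likelihood: each posterior αⱼ = prior αⱼ + observed count nⱼ.
Posterior concentration: (13.32, 31.50, 6.22, 5.28), total = 56.32.
E[θ_{3}|data] = α_{3}/Σα = 6.22/56.32 = 0.1104.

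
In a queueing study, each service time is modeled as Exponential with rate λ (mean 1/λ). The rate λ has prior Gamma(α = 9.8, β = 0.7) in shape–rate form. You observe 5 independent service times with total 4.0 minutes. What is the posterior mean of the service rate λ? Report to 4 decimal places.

With a Gamma(shape α, rate β) prior on the exponential rate λ, the posterior after n observations with total T = Σxᵢ is Gamma(α+n, β+T).
Posterior: Gamma(9.8+5, 0.7+4.0) = Gamma(14.8, 4.7).
Posterior mean of λ = α/β = 14.8/4.7 = 3.1489.

3.1489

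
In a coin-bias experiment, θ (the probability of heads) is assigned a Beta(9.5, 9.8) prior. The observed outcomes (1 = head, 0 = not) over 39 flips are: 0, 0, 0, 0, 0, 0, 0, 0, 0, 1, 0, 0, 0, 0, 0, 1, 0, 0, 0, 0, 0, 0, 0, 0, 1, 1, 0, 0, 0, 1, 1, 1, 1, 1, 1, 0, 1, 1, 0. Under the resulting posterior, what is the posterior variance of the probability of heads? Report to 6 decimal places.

0.003925

The Beta prior is conjugate to a Binomial/Bernoulli likelihood; the update adds successes to α and failures to β.
Posterior: Beta(α+k, β+n−k) = Beta(9.5+12, 9.8+27) = Beta(21.5, 36.8).
Var = αβ/((α+β)²(α+β+1)) = 21.5·36.8/(58.3²·59.3) = 0.003925.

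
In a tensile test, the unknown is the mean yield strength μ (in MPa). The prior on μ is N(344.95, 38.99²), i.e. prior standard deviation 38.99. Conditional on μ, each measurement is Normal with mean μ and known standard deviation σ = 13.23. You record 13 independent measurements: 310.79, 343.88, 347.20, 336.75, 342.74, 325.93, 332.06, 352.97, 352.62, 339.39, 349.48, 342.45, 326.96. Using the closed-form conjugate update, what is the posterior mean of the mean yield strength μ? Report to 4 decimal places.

For Normal data with known variance σ², a Normal(μ₀, σ₀²) prior on μ is conjugate. Posterior precision = 1/σ₀² + n/σ²; posterior mean is the precision-weighted average of μ₀ and x̄.
Σxᵢ = 310.79 + 343.88 + 347.20 + 336.75 + 342.74 + 325.93 + 332.06 + 352.97 + 352.62 + 339.39 + 349.48 + 342.45 + 326.96 = 4403.22, so n·x̄ = 4403.22.
σ₀² = 38.99² = 1520.2201, σ² = 13.23² = 175.0329; σ² + n·σ₀² = 175.0329 + 13·1520.2201 = 19937.8942.
Posterior mean = (μ₀/σ₀² + n·x̄/σ²)/(1/σ₀² + n/σ²) = (σ²·μ₀ + σ₀²·n·x̄)/(σ² + n·σ₀²) = (175.0329·344.95 + 1520.2201·4403.22)/19937.8942 = 6754241.147577/19937.8942 = 338.7640.

338.7640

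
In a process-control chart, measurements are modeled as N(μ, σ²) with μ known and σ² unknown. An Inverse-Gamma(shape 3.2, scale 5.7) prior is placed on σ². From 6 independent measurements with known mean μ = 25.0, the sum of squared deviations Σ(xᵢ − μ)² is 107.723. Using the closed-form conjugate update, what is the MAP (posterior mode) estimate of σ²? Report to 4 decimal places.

With known mean μ and an Inverse-Gamma(α, β) prior on σ², the Normal likelihood is conjugate: posterior is Inv-Gamma(α + n/2, β + Σ(xᵢ−μ)²/2).
Posterior: Inv-Gamma(3.2 + 6/2, 5.7 + 107.723/2) = Inv-Gamma(6.20, 59.5615).
Mode = β/(α+1) = 59.5615/7.20 = 8.2724.

8.2724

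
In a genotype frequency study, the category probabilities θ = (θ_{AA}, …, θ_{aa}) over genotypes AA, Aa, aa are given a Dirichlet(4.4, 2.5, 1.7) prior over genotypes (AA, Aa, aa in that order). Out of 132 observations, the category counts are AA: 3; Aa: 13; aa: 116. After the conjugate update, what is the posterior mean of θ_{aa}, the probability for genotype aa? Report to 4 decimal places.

0.8371

The Dirichlet prior is conjugate to the Multinomial likelihood: each posterior αⱼ = prior αⱼ + observed count nⱼ.
Posterior concentration: (7.4, 15.5, 117.7), total = 140.6.
E[θ_{aa}|data] = α_{aa}/Σα = 117.7/140.6 = 0.8371.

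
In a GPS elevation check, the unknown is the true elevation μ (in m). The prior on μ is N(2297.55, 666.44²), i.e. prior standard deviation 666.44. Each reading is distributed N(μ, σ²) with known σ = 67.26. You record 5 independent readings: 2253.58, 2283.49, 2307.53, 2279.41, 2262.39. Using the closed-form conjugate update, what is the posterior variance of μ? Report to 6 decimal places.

902.942097

For Normal data with known variance σ², a Normal(μ₀, σ₀²) prior on μ is conjugate. Posterior precision = 1/σ₀² + n/σ²; posterior mean is the precision-weighted average of μ₀ and x̄.
σ₀² = 666.44² = 444142.2736, σ² = 67.26² = 4523.9076; σ² + n·σ₀² = 4523.9076 + 5·444142.2736 = 2225235.2756.
Posterior precision = 1/σ₀² + n/σ² = 1/444142.2736 + 5/4523.9076 = (σ² + n·σ₀²)/(σ₀²σ²) = 2225235.2756/(444142.2736·4523.9076); posterior variance σₙ² = σ₀²σ²/(σ² + n·σ₀²) = 444142.2736·4523.9076/2225235.2756 = 902.942097.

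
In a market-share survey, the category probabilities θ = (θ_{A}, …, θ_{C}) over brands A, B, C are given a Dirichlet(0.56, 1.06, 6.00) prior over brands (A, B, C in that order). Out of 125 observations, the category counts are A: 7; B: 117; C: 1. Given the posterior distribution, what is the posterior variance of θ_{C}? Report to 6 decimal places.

0.000374

The Dirichlet prior is conjugate to the Multinomial likelihood: each posterior αⱼ = prior αⱼ + observed count nⱼ.
Posterior concentration: (7.56, 118.06, 7.00), total = 132.62.
Var[θ_j] = α_j(Σα−α_j)/((Σα)²(Σα+1)) = 7.00·125.62/(132.62²·133.62) = 0.000374.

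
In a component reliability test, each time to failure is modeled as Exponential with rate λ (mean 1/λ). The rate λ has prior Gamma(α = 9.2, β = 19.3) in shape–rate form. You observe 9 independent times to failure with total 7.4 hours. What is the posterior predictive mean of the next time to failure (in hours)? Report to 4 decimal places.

1.5523

With a Gamma(shape α, rate β) prior on the exponential rate λ, the posterior after n observations with total T = Σxᵢ is Gamma(α+n, β+T).
Posterior: Gamma(9.2+9, 19.3+7.4) = Gamma(18.2, 26.7).
The predictive distribution for the next observation is Lomax; its mean is β/(α−1) = 26.7/17.2 = 1.5523.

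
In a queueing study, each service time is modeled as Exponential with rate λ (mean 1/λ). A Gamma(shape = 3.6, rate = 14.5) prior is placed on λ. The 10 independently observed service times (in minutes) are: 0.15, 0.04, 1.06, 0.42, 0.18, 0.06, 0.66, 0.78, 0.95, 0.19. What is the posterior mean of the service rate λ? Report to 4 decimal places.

With a Gamma(shape α, rate β) prior on the exponential rate λ, the posterior after n observations with total T = Σxᵢ is Gamma(α+n, β+T).
Sum of observations T = 4.49 minutes; n = 10.
Posterior: Gamma(3.6+10, 14.5+4.49) = Gamma(13.6, 18.99).
Posterior mean of λ = α/β = 13.6/18.99 = 0.7162.

0.7162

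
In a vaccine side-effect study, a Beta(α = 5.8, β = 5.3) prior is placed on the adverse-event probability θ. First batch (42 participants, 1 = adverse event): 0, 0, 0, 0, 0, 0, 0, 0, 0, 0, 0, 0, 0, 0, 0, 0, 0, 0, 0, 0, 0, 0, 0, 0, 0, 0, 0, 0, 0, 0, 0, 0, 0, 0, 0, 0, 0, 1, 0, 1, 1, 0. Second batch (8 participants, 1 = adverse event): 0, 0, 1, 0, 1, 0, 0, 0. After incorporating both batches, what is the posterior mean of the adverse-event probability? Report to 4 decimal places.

The Beta prior is conjugate to a Binomial/Bernoulli likelihood; the update adds successes to α and failures to β.
After batch 1: Beta(5.8+3, 5.3+39) = Beta(8.8, 44.3).
After batch 2: Beta(8.8+2, 44.3+6) = Beta(10.8, 50.3).
Posterior mean = α/(α+β) = 10.8/61.1 = 0.1768.

0.1768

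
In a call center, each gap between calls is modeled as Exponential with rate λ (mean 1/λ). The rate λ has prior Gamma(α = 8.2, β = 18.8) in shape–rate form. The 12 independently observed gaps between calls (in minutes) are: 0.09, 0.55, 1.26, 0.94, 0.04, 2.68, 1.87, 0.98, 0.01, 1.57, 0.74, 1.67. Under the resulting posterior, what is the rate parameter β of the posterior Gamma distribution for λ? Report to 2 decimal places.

With a Gamma(shape α, rate β) prior on the exponential rate λ, the posterior after n observations with total T = Σxᵢ is Gamma(α+n, β+T).
Sum of observations T = 12.40 minutes; n = 12.
Posterior: Gamma(8.2+12, 18.8+12.40) = Gamma(20.2, 31.20).
Posterior β = 31.20.

31.20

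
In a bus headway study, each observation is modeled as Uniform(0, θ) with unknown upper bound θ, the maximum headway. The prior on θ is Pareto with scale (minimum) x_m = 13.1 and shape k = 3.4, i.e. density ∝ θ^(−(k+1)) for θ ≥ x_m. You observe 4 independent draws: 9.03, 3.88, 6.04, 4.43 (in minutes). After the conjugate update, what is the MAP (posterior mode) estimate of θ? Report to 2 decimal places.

A Pareto(scale x_m, shape k) prior on the upper bound θ of Uniform(0, θ) is conjugate: posterior is Pareto(max(x_m, max xᵢ), k + n).
Sample maximum = 9.03; prior scale x_m = 13.1 → posterior scale = max = 13.10.
Posterior shape = 3.4 + 4 = 7.4.
The Pareto density is decreasing on [x_m, ∞), so the mode is x_m = 13.10.

13.10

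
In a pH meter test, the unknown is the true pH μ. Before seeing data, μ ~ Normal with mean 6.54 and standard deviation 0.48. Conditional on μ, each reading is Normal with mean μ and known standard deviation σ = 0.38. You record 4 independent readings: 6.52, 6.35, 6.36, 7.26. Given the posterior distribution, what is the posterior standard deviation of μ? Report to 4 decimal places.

For Normal data with known variance σ², a Normal(μ₀, σ₀²) prior on μ is conjugate. Posterior precision = 1/σ₀² + n/σ²; posterior mean is the precision-weighted average of μ₀ and x̄.
σ₀² = 0.48² = 0.2304, σ² = 0.38² = 0.1444; σ² + n·σ₀² = 0.1444 + 4·0.2304 = 1.066.
Posterior precision = 1/σ₀² + n/σ² = 1/0.2304 + 4/0.1444 = (σ² + n·σ₀²)/(σ₀²σ²) = 1.066/(0.2304·0.1444); posterior variance σₙ² = σ₀²σ²/(σ² + n·σ₀²) = 0.2304·0.1444/1.066 = 0.031210.
Posterior SD = √σₙ² = √(0.2304·0.1444/1.066) = 0.1767.

0.1767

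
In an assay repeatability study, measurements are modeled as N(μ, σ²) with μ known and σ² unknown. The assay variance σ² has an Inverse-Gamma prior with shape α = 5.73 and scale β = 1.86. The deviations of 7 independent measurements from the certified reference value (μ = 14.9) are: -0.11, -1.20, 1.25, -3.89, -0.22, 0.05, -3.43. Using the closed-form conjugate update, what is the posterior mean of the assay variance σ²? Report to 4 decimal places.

With known mean μ and an Inverse-Gamma(α, β) prior on σ², the Normal likelihood is conjugate: posterior is Inv-Gamma(α + n/2, β + Σ(xᵢ−μ)²/2).
Σ(xᵢ−μ)² = (-0.11)² + (-1.20)² + (1.25)² + (-3.89)² + (-0.22)² + (0.05)² + (-3.43)² = 29.9625.
Posterior: Inv-Gamma(5.73 + 7/2, 1.86 + 29.9625/2) = Inv-Gamma(9.23, 16.84125).
E[σ²|data] = β/(α−1) = 16.84125/8.23 = 2.0463.

2.0463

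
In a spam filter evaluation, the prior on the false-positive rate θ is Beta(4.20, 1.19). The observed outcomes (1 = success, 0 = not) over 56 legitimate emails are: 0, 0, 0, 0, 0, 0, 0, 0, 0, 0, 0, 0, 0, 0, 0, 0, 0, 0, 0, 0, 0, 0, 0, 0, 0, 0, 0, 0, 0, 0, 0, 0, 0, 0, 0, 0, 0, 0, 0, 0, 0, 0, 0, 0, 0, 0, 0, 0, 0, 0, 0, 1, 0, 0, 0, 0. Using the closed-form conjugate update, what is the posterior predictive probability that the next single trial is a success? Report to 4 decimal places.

0.0847

The Beta prior is conjugate to a Binomial/Bernoulli likelihood; the update adds successes to α and failures to β.
Posterior: Beta(α+k, β+n−k) = Beta(4.20+1, 1.19+55) = Beta(5.20, 56.19).
For a single future Bernoulli trial, P(success | data) = α/(α+β) = 0.0847.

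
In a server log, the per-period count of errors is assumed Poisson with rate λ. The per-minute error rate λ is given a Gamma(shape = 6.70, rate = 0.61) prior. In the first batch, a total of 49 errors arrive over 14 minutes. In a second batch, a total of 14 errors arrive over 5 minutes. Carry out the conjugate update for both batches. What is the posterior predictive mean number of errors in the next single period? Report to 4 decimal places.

With a Gamma(shape α, rate β) prior, the Poisson likelihood is conjugate: the posterior is Gamma(α + ΣXᵢ, β + n).
After batch 1: Gamma(α+S, β+n) = Gamma(6.70+49, 0.61+14) = Gamma(55.70, 14.61).
After batch 2: Gamma(α+S, β+n) = Gamma(55.70+14, 14.61+5) = Gamma(69.70, 19.61).
The predictive distribution for one future period is NegBinom with mean α/β = 3.5543.

3.5543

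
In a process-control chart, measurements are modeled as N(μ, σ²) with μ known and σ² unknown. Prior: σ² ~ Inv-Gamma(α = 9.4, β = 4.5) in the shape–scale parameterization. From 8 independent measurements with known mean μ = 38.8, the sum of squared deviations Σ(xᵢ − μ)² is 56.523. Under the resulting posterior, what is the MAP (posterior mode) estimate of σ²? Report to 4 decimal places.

With known mean μ and an Inverse-Gamma(α, β) prior on σ², the Normal likelihood is conjugate: posterior is Inv-Gamma(α + n/2, β + Σ(xᵢ−μ)²/2).
Posterior: Inv-Gamma(9.4 + 8/2, 4.5 + 56.523/2) = Inv-Gamma(13.40, 32.7615).
Mode = β/(α+1) = 32.7615/14.40 = 2.2751.

2.2751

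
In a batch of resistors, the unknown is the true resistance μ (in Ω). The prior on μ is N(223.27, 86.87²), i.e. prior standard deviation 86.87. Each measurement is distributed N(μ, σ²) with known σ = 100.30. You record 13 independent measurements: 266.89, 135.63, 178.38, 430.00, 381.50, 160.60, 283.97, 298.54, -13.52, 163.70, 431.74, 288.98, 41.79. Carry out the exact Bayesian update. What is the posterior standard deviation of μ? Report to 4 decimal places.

26.4930

For Normal data with known variance σ², a Normal(μ₀, σ₀²) prior on μ is conjugate. Posterior precision = 1/σ₀² + n/σ²; posterior mean is the precision-weighted average of μ₀ and x̄.
σ₀² = 86.87² = 7546.3969, σ² = 100.30² = 10060.09; σ² + n·σ₀² = 10060.09 + 13·7546.3969 = 108163.2497.
Posterior precision = 1/σ₀² + n/σ² = 1/7546.3969 + 13/10060.09 = (σ² + n·σ₀²)/(σ₀²σ²) = 108163.2497/(7546.3969·10060.09); posterior variance σₙ² = σ₀²σ²/(σ² + n·σ₀²) = 7546.3969·10060.09/108163.2497 = 701.878246.
Posterior SD = √σₙ² = √(7546.3969·10060.09/108163.2497) = 26.4930.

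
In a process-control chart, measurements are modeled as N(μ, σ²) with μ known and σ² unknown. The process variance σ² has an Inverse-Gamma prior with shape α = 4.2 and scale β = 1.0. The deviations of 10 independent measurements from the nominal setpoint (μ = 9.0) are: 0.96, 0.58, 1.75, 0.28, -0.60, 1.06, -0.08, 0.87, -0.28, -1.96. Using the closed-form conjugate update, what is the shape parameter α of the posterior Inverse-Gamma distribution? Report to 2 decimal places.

9.20

With known mean μ and an Inverse-Gamma(α, β) prior on σ², the Normal likelihood is conjugate: posterior is Inv-Gamma(α + n/2, β + Σ(xᵢ−μ)²/2).
Σ(xᵢ−μ)² = (0.96)² + (0.58)² + (1.75)² + (0.28)² + (-0.60)² + (1.06)² + (-0.08)² + (0.87)² + (-0.28)² + (-1.96)² = 10.5658.
Posterior: Inv-Gamma(4.2 + 10/2, 1.0 + 10.5658/2) = Inv-Gamma(9.20, 6.28290).
Posterior α = 9.20.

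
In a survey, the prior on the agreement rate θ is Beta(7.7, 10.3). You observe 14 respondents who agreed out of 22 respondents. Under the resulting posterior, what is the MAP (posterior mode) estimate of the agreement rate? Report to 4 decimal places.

0.5447

The Beta prior is conjugate to a Binomial/Bernoulli likelihood; the update adds successes to α and failures to β.
Posterior: Beta(α+k, β+n−k) = Beta(7.7+14, 10.3+8) = Beta(21.7, 18.3).
Mode of Beta(a,b) for a,b>1 is (a−1)/(a+b−2) = 20.7/38.0 = 0.5447.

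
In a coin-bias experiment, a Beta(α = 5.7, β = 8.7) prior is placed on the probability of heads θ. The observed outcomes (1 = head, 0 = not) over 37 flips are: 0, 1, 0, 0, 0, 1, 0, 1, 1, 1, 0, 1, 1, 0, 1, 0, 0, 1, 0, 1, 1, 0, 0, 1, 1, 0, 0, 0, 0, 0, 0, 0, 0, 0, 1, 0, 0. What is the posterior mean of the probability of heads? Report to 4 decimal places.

The Beta prior is conjugate to a Binomial/Bernoulli likelihood; the update adds successes to α and failures to β.
Posterior: Beta(α+k, β+n−k) = Beta(5.7+14, 8.7+23) = Beta(19.7, 31.7).
Posterior mean = α/(α+β) = 19.7/51.4 = 0.3833.

0.3833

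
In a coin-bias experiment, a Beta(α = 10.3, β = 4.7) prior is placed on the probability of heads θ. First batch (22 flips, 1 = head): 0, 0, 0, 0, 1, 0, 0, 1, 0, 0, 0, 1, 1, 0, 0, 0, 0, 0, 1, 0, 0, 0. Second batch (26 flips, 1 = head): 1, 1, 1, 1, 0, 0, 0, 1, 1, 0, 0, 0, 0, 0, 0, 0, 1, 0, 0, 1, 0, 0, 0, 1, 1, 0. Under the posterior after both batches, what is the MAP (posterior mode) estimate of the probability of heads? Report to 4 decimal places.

The Beta prior is conjugate to a Binomial/Bernoulli likelihood; the update adds successes to α and failures to β.
After batch 1: Beta(10.3+5, 4.7+17) = Beta(15.3, 21.7).
After batch 2: Beta(15.3+10, 21.7+16) = Beta(25.3, 37.7).
Mode of Beta(a,b) for a,b>1 is (a−1)/(a+b−2) = 24.3/61.0 = 0.3984.

0.3984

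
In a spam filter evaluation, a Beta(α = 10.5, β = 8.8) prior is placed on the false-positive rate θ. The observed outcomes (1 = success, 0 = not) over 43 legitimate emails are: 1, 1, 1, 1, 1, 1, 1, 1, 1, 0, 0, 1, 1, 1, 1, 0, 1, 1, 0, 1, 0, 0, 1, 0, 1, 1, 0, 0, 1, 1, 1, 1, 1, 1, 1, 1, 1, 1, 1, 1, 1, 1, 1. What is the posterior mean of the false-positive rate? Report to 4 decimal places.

The Beta prior is conjugate to a Binomial/Bernoulli likelihood; the update adds successes to α and failures to β.
Posterior: Beta(α+k, β+n−k) = Beta(10.5+34, 8.8+9) = Beta(44.5, 17.8).
Posterior mean = α/(α+β) = 44.5/62.3 = 0.7143.

0.7143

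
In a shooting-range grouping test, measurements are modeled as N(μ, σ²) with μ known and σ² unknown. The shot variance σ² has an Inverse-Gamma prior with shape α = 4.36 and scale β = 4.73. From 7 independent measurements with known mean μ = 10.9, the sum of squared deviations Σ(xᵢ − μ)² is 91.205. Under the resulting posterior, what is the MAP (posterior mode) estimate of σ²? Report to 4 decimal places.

With known mean μ and an Inverse-Gamma(α, β) prior on σ², the Normal likelihood is conjugate: posterior is Inv-Gamma(α + n/2, β + Σ(xᵢ−μ)²/2).
Posterior: Inv-Gamma(4.36 + 7/2, 4.73 + 91.205/2) = Inv-Gamma(7.86, 50.3325).
Mode = β/(α+1) = 50.3325/8.86 = 5.6809.

5.6809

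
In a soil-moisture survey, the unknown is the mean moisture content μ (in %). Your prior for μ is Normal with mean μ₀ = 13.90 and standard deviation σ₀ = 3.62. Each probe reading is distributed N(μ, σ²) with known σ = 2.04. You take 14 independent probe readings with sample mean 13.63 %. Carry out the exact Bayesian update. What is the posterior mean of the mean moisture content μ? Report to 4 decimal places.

For Normal data with known variance σ², a Normal(μ₀, σ₀²) prior on μ is conjugate. Posterior precision = 1/σ₀² + n/σ²; posterior mean is the precision-weighted average of μ₀ and x̄.
n·x̄ = 14·13.63 = 190.82.
σ₀² = 3.62² = 13.1044, σ² = 2.04² = 4.1616; σ² + n·σ₀² = 4.1616 + 14·13.1044 = 187.6232.
Posterior mean = (μ₀/σ₀² + n·x̄/σ²)/(1/σ₀² + n/σ²) = (σ²·μ₀ + σ₀²·n·x̄)/(σ² + n·σ₀²) = (4.1616·13.90 + 13.1044·190.82)/187.6232 = 2558.427848/187.6232 = 13.6360.

13.6360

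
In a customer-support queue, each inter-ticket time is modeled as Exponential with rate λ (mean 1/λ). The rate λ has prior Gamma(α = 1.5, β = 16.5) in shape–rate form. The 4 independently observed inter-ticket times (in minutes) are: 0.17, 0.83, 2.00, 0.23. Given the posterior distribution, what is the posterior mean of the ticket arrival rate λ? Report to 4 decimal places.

With a Gamma(shape α, rate β) prior on the exponential rate λ, the posterior after n observations with total T = Σxᵢ is Gamma(α+n, β+T).
Sum of observations T = 3.23 minutes; n = 4.
Posterior: Gamma(1.5+4, 16.5+3.23) = Gamma(5.5, 19.73).
Posterior mean of λ = α/β = 5.5/19.73 = 0.2788.

0.2788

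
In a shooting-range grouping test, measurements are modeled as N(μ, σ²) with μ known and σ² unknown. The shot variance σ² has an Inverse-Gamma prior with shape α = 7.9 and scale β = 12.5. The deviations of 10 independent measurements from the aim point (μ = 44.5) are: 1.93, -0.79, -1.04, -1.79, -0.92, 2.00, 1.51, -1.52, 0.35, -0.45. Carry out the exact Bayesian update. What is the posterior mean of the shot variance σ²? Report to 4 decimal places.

1.8234

With known mean μ and an Inverse-Gamma(α, β) prior on σ², the Normal likelihood is conjugate: posterior is Inv-Gamma(α + n/2, β + Σ(xᵢ−μ)²/2).
Σ(xᵢ−μ)² = (1.93)² + (-0.79)² + (-1.04)² + (-1.79)² + (-0.92)² + (2.00)² + (1.51)² + (-1.52)² + (0.35)² + (-0.45)² = 18.3966.
Posterior: Inv-Gamma(7.9 + 10/2, 12.5 + 18.3966/2) = Inv-Gamma(12.90, 21.69830).
E[σ²|data] = β/(α−1) = 21.69830/11.90 = 1.8234.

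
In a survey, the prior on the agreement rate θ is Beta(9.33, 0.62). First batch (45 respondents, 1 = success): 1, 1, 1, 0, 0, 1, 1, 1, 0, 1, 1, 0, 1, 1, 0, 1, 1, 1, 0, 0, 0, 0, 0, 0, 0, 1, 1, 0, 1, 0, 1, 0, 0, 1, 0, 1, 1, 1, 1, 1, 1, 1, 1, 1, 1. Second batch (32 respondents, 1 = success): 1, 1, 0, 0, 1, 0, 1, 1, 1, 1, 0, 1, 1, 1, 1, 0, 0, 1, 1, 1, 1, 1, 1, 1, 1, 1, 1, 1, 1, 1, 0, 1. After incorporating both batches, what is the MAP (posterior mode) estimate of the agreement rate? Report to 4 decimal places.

The Beta prior is conjugate to a Binomial/Bernoulli likelihood; the update adds successes to α and failures to β.
After batch 1: Beta(9.33+28, 0.62+17) = Beta(37.33, 17.62).
After batch 2: Beta(37.33+25, 17.62+7) = Beta(62.33, 24.62).
Mode of Beta(a,b) for a,b>1 is (a−1)/(a+b−2) = 61.33/84.95 = 0.7220.

0.7220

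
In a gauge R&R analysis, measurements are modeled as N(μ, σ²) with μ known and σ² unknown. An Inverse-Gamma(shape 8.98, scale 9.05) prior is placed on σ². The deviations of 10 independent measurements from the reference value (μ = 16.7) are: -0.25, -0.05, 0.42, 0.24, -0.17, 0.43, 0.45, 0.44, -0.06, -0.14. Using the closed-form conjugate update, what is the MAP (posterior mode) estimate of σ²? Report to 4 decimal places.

With known mean μ and an Inverse-Gamma(α, β) prior on σ², the Normal likelihood is conjugate: posterior is Inv-Gamma(α + n/2, β + Σ(xᵢ−μ)²/2).
Σ(xᵢ−μ)² = (-0.25)² + (-0.05)² + (0.42)² + (0.24)² + (-0.17)² + (0.43)² + (0.45)² + (0.44)² + (-0.06)² + (-0.14)² = 0.9321.
Posterior: Inv-Gamma(8.98 + 10/2, 9.05 + 0.9321/2) = Inv-Gamma(13.98, 9.51605).
Mode = β/(α+1) = 9.51605/14.98 = 0.6353.

0.6353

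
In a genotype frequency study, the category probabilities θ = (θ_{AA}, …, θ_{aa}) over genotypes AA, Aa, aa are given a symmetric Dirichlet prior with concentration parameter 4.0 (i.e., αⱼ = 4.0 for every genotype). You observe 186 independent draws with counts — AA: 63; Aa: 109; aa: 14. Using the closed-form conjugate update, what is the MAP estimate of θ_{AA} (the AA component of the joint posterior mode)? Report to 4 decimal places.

0.3385

The Dirichlet prior is conjugate to the Multinomial likelihood: each posterior αⱼ = prior αⱼ + observed count nⱼ.
Posterior concentration: (67.0, 113.0, 18.0), total = 198.0.
Joint mode component: (α_{AA}−1)/(Σα−K) = 66.0/195.0 = 0.3385.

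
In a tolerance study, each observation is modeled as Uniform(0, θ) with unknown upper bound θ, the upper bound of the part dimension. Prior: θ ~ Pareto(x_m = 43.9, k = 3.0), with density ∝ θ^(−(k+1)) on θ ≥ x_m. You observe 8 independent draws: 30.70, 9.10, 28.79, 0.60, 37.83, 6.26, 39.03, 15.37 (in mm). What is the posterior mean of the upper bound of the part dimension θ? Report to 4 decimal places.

48.2900

A Pareto(scale x_m, shape k) prior on the upper bound θ of Uniform(0, θ) is conjugate: posterior is Pareto(max(x_m, max xᵢ), k + n).
Sample maximum = 39.03; prior scale x_m = 43.9 → posterior scale = max = 43.90.
Posterior shape = 3.0 + 8 = 11.0.
E[θ|data] = k·x_m/(k−1) = 11.0·43.90/10.0 = 48.2900.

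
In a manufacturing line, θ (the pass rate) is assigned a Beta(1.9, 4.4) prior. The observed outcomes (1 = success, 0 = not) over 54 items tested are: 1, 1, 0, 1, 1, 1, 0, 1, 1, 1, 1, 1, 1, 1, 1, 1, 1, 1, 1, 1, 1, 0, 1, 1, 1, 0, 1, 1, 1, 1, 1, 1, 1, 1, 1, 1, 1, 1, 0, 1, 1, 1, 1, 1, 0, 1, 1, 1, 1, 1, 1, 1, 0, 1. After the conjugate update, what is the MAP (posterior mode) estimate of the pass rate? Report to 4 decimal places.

0.8216

The Beta prior is conjugate to a Binomial/Bernoulli likelihood; the update adds successes to α and failures to β.
Posterior: Beta(α+k, β+n−k) = Beta(1.9+47, 4.4+7) = Beta(48.9, 11.4).
Mode of Beta(a,b) for a,b>1 is (a−1)/(a+b−2) = 47.9/58.3 = 0.8216.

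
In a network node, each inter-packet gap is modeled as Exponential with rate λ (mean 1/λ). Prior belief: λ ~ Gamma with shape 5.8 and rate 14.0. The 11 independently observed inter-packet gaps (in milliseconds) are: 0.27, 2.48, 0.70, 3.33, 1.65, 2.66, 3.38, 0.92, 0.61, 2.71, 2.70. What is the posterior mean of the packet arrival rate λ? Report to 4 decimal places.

With a Gamma(shape α, rate β) prior on the exponential rate λ, the posterior after n observations with total T = Σxᵢ is Gamma(α+n, β+T).
Sum of observations T = 21.41 milliseconds; n = 11.
Posterior: Gamma(5.8+11, 14.0+21.41) = Gamma(16.8, 35.41).
Posterior mean of λ = α/β = 16.8/35.41 = 0.4744.

0.4744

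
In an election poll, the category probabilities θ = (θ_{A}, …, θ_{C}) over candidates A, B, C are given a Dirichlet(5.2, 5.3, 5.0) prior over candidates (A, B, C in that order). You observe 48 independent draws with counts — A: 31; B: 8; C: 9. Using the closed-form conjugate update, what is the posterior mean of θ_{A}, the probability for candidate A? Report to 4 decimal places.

The Dirichlet prior is conjugate to the Multinomial likelihood: each posterior αⱼ = prior αⱼ + observed count nⱼ.
Posterior concentration: (36.2, 13.3, 14.0), total = 63.5.
E[θ_{A}|data] = α_{A}/Σα = 36.2/63.5 = 0.5701.

0.5701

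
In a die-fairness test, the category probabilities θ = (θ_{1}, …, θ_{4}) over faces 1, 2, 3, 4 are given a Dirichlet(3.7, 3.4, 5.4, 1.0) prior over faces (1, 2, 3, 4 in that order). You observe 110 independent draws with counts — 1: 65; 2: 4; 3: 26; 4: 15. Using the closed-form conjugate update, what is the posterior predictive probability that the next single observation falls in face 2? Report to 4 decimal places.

The Dirichlet prior is conjugate to the Multinomial likelihood: each posterior αⱼ = prior αⱼ + observed count nⱼ.
Posterior concentration: (68.7, 7.4, 31.4, 16.0), total = 123.5.
P(next = 2 | data) = α_{2}/Σα = 0.0599.

0.0599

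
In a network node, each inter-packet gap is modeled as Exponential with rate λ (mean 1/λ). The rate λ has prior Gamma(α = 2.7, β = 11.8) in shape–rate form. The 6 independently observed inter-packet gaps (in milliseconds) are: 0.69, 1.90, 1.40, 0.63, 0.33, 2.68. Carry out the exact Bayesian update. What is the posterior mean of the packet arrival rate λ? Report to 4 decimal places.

0.4478

With a Gamma(shape α, rate β) prior on the exponential rate λ, the posterior after n observations with total T = Σxᵢ is Gamma(α+n, β+T).
Sum of observations T = 7.63 milliseconds; n = 6.
Posterior: Gamma(2.7+6, 11.8+7.63) = Gamma(8.7, 19.43).
Posterior mean of λ = α/β = 8.7/19.43 = 0.4478.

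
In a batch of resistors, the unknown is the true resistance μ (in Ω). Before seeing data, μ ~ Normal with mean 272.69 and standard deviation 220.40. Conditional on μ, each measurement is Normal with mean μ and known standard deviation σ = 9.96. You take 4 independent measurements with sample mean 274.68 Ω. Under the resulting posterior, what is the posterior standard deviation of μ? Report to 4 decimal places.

4.9787

For Normal data with known variance σ², a Normal(μ₀, σ₀²) prior on μ is conjugate. Posterior precision = 1/σ₀² + n/σ²; posterior mean is the precision-weighted average of μ₀ and x̄.
σ₀² = 220.40² = 48576.16, σ² = 9.96² = 99.2016; σ² + n·σ₀² = 99.2016 + 4·48576.16 = 194403.8416.
Posterior precision = 1/σ₀² + n/σ² = 1/48576.16 + 4/99.2016 = (σ² + n·σ₀²)/(σ₀²σ²) = 194403.8416/(48576.16·99.2016); posterior variance σₙ² = σ₀²σ²/(σ² + n·σ₀²) = 48576.16·99.2016/194403.8416 = 24.787745.
Posterior SD = √σₙ² = √(48576.16·99.2016/194403.8416) = 4.9787.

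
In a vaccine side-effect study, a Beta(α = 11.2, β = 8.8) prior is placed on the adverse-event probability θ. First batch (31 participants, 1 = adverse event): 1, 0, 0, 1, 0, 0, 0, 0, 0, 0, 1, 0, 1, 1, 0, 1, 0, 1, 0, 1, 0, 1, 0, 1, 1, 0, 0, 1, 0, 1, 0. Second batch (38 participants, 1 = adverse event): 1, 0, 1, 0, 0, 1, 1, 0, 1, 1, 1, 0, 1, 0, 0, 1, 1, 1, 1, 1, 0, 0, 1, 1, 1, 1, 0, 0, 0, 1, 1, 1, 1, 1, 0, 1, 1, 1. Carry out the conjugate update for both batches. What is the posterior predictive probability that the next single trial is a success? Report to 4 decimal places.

The Beta prior is conjugate to a Binomial/Bernoulli likelihood; the update adds successes to α and failures to β.
After batch 1: Beta(11.2+13, 8.8+18) = Beta(24.2, 26.8).
After batch 2: Beta(24.2+25, 26.8+13) = Beta(49.2, 39.8).
For a single future Bernoulli trial, P(success | data) = α/(α+β) = 0.5528.

0.5528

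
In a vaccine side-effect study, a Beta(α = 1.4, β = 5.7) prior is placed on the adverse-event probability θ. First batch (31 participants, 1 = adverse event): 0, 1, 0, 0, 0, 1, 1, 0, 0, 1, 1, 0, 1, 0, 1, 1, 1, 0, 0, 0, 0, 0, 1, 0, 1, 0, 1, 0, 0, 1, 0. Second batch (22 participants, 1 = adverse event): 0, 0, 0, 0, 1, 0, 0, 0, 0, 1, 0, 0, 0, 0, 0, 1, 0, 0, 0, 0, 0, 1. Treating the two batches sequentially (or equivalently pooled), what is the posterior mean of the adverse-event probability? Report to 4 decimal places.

0.3062

The Beta prior is conjugate to a Binomial/Bernoulli likelihood; the update adds successes to α and failures to β.
After batch 1: Beta(1.4+13, 5.7+18) = Beta(14.4, 23.7).
After batch 2: Beta(14.4+4, 23.7+18) = Beta(18.4, 41.7).
Posterior mean = α/(α+β) = 18.4/60.1 = 0.3062.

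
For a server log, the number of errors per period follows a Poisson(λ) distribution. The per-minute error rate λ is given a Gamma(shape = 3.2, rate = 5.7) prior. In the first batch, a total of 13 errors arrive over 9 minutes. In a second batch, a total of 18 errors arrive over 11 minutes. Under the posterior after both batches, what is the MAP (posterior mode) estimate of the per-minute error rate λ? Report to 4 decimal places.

1.2918

With a Gamma(shape α, rate β) prior, the Poisson likelihood is conjugate: the posterior is Gamma(α + ΣXᵢ, β + n).
After batch 1: Gamma(α+S, β+n) = Gamma(3.2+13, 5.7+9) = Gamma(16.2, 14.7).
After batch 2: Gamma(α+S, β+n) = Gamma(16.2+18, 14.7+11) = Gamma(34.2, 25.7).
Mode of Gamma(α,β) for α≥1 is (α−1)/β = 33.2/25.7 = 1.2918.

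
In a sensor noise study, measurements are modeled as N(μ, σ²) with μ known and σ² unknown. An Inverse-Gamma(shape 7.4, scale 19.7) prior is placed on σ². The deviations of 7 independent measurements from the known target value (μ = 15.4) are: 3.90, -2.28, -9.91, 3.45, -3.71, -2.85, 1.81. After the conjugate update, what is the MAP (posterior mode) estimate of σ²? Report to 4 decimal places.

With known mean μ and an Inverse-Gamma(α, β) prior on σ², the Normal likelihood is conjugate: posterior is Inv-Gamma(α + n/2, β + Σ(xᵢ−μ)²/2).
Σ(xᵢ−μ)² = (3.90)² + (-2.28)² + (-9.91)² + (3.45)² + (-3.71)² + (-2.85)² + (1.81)² = 155.6817.
Posterior: Inv-Gamma(7.4 + 7/2, 19.7 + 155.6817/2) = Inv-Gamma(10.90, 97.54085).
Mode = β/(α+1) = 97.54085/11.90 = 8.1967.

8.1967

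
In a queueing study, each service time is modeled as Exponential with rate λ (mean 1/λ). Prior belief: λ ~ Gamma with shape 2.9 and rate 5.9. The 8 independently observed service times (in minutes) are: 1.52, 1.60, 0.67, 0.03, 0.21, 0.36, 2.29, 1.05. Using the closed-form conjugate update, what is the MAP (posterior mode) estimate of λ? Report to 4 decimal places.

0.7263

With a Gamma(shape α, rate β) prior on the exponential rate λ, the posterior after n observations with total T = Σxᵢ is Gamma(α+n, β+T).
Sum of observations T = 7.73 minutes; n = 8.
Posterior: Gamma(2.9+8, 5.9+7.73) = Gamma(10.9, 13.63).
Mode = (α−1)/β = 0.7263.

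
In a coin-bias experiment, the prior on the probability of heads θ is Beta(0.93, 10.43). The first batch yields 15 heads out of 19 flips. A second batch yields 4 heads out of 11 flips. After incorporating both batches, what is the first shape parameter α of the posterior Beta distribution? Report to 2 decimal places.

19.93

The Beta prior is conjugate to a Binomial/Bernoulli likelihood; the update adds successes to α and failures to β.
After batch 1: Beta(0.93+15, 10.43+4) = Beta(15.93, 14.43).
After batch 2: Beta(15.93+4, 14.43+7) = Beta(19.93, 21.43).
Posterior α = 19.93.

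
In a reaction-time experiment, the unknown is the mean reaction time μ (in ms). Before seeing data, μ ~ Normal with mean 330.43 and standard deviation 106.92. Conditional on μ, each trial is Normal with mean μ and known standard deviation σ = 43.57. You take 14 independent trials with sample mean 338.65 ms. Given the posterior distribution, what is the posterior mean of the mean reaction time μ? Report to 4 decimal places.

For Normal data with known variance σ², a Normal(μ₀, σ₀²) prior on μ is conjugate. Posterior precision = 1/σ₀² + n/σ²; posterior mean is the precision-weighted average of μ₀ and x̄.
n·x̄ = 14·338.65 = 4741.1.
σ₀² = 106.92² = 11431.8864, σ² = 43.57² = 1898.3449; σ² + n·σ₀² = 1898.3449 + 14·11431.8864 = 161944.7545.
Posterior mean = (μ₀/σ₀² + n·x̄/σ²)/(1/σ₀² + n/σ²) = (σ²·μ₀ + σ₀²·n·x̄)/(σ² + n·σ₀²) = (1898.3449·330.43 + 11431.8864·4741.1)/161944.7545 = 54826986.716347/161944.7545 = 338.5536.

338.5536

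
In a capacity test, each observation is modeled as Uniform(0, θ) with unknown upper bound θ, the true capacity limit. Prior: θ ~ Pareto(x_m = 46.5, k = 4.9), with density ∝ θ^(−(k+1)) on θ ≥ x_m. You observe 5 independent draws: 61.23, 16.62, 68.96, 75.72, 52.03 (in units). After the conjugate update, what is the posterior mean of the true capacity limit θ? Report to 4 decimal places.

84.2279

A Pareto(scale x_m, shape k) prior on the upper bound θ of Uniform(0, θ) is conjugate: posterior is Pareto(max(x_m, max xᵢ), k + n).
Sample maximum = 75.72; prior scale x_m = 46.5 → posterior scale = max = 75.72.
Posterior shape = 4.9 + 5 = 9.9.
E[θ|data] = k·x_m/(k−1) = 9.9·75.72/8.9 = 84.2279.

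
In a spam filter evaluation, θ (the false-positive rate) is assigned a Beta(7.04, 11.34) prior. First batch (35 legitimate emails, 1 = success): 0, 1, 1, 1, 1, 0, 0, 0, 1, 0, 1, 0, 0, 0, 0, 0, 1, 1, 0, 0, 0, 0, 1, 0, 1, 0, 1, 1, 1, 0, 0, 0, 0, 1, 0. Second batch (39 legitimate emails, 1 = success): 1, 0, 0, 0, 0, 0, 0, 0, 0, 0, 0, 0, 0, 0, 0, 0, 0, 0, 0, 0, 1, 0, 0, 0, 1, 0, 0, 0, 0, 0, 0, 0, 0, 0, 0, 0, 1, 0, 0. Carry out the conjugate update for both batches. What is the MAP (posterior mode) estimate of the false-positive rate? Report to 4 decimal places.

The Beta prior is conjugate to a Binomial/Bernoulli likelihood; the update adds successes to α and failures to β.
After batch 1: Beta(7.04+14, 11.34+21) = Beta(21.04, 32.34).
After batch 2: Beta(21.04+4, 32.34+35) = Beta(25.04, 67.34).
Mode of Beta(a,b) for a,b>1 is (a−1)/(a+b−2) = 24.04/90.38 = 0.2660.

0.2660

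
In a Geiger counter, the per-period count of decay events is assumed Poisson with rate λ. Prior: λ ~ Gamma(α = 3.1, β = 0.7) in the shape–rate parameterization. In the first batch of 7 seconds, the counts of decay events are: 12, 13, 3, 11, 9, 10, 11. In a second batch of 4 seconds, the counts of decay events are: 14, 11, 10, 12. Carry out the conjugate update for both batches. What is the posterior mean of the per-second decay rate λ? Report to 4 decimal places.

With a Gamma(shape α, rate β) prior, the Poisson likelihood is conjugate: the posterior is Gamma(α + ΣXᵢ, β + n).
Batch 1: sum of counts S = 69 over n = 7 seconds.
After batch 1: Gamma(α+S, β+n) = Gamma(3.1+69, 0.7+7) = Gamma(72.1, 7.7).
Batch 2: sum of counts S = 47 over n = 4 seconds.
After batch 2: Gamma(α+S, β+n) = Gamma(72.1+47, 7.7+4) = Gamma(119.1, 11.7).
Posterior mean = α/β = 119.1/11.7 = 10.1795.

10.1795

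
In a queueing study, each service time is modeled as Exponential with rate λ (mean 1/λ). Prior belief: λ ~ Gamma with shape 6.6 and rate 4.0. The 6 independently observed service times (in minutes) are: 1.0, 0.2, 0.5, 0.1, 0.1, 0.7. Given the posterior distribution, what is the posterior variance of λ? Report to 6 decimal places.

With a Gamma(shape α, rate β) prior on the exponential rate λ, the posterior after n observations with total T = Σxᵢ is Gamma(α+n, β+T).
Sum of observations T = 2.6 minutes; n = 6.
Posterior: Gamma(6.6+6, 4.0+2.6) = Gamma(12.6, 6.6).
Var = α/β² = 0.289256.

0.289256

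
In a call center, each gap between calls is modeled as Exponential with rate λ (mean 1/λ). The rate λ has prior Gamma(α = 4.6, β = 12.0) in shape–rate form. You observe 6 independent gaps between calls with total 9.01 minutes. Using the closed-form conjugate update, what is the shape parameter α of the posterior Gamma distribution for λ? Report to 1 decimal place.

With a Gamma(shape α, rate β) prior on the exponential rate λ, the posterior after n observations with total T = Σxᵢ is Gamma(α+n, β+T).
Posterior: Gamma(4.6+6, 12.0+9.01) = Gamma(10.6, 21.01).
Posterior α = 10.6.

10.6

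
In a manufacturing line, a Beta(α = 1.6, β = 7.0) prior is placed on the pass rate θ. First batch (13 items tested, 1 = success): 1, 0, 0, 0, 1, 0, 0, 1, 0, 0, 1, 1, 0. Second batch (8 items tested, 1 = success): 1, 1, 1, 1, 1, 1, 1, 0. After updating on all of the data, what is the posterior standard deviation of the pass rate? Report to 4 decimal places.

0.0901

The Beta prior is conjugate to a Binomial/Bernoulli likelihood; the update adds successes to α and failures to β.
After batch 1: Beta(1.6+5, 7.0+8) = Beta(6.6, 15.0).
After batch 2: Beta(6.6+7, 15.0+1) = Beta(13.6, 16.0).
Var = αβ/((α+β)²(α+β+1)) = 13.6·16.0/(29.6²·30.6) = 0.00811622; SD = √0.00811622 = 0.0901.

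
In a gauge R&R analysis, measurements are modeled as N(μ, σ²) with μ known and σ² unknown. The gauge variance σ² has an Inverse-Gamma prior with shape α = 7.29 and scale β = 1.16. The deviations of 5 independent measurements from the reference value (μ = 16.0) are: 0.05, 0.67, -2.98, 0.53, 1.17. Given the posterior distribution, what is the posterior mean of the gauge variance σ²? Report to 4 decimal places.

With known mean μ and an Inverse-Gamma(α, β) prior on σ², the Normal likelihood is conjugate: posterior is Inv-Gamma(α + n/2, β + Σ(xᵢ−μ)²/2).
Σ(xᵢ−μ)² = (0.05)² + (0.67)² + (-2.98)² + (0.53)² + (1.17)² = 10.9816.
Posterior: Inv-Gamma(7.29 + 5/2, 1.16 + 10.9816/2) = Inv-Gamma(9.79, 6.65080).
E[σ²|data] = β/(α−1) = 6.65080/8.79 = 0.7566.

0.7566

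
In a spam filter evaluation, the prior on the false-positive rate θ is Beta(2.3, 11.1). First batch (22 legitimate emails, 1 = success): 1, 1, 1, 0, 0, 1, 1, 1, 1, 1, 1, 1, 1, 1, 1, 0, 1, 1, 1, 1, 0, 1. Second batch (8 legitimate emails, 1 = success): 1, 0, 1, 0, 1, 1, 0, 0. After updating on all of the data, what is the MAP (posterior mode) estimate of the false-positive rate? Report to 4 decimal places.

0.5628

The Beta prior is conjugate to a Binomial/Bernoulli likelihood; the update adds successes to α and failures to β.
After batch 1: Beta(2.3+18, 11.1+4) = Beta(20.3, 15.1).
After batch 2: Beta(20.3+4, 15.1+4) = Beta(24.3, 19.1).
Mode of Beta(a,b) for a,b>1 is (a−1)/(a+b−2) = 23.3/41.4 = 0.5628.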